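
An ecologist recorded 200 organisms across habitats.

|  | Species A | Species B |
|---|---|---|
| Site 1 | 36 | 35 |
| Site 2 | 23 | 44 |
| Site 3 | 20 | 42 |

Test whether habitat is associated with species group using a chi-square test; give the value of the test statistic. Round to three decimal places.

5.840

Row totals: 71, 67, 62. Column totals: 79, 121. Grand total N = 200.
Expected counts (row total × column total / N):
  Site 1, Species A: 71×79/200 = 28.0450
  Site 1, Species B: 71×121/200 = 42.9550
  Site 2, Species A: 67×79/200 = 26.4650
  Site 2, Species B: 67×121/200 = 40.5350
  Site 3, Species A: 62×79/200 = 24.4900
  Site 3, Species B: 62×121/200 = 37.5100
Contributions (O − E)²/E:
  (36 − 28.0450)²/28.0450 = 2.2564
  (35 − 42.9550)²/42.9550 = 1.4732
  (23 − 26.4650)²/26.4650 = 0.4537
  (44 − 40.5350)²/40.5350 = 0.2962
  (20 − 24.4900)²/24.4900 = 0.8232
  (42 − 37.5100)²/37.5100 = 0.5375
χ² = 2.2564 + 1.4732 + 0.4537 + 0.2962 + 0.8232 + 0.5375 = 5.840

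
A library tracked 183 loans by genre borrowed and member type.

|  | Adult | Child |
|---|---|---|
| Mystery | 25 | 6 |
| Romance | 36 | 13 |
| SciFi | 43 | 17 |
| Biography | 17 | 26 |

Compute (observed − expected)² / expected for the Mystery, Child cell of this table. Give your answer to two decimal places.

Row total (Mystery) = 31; column total (Child) = 62; N = 183.
Expected count E = 31 × 62 / 183 = 10.503.
Contribution = (O − E)²/E = (6 − 10.503)² / 10.503 = 1.93.

1.93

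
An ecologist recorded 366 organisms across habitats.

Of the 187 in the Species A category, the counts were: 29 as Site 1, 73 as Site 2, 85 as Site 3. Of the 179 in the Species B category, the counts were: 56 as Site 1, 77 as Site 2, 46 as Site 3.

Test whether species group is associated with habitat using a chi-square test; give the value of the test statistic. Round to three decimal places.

Row totals: 187, 179. Column totals: 85, 150, 131. Grand total N = 366.
Expected counts (row total × column total / N):
  Species A, Site 1: 187×85/366 = 43.4290
  Species A, Site 2: 187×150/366 = 76.6393
  Species A, Site 3: 187×131/366 = 66.9317
  Species B, Site 1: 179×85/366 = 41.5710
  Species B, Site 2: 179×150/366 = 73.3607
  Species B, Site 3: 179×131/366 = 64.0683
Contributions (O − E)²/E:
  (29 − 43.4290)²/43.4290 = 4.7939
  (73 − 76.6393)²/76.6393 = 0.1728
  (85 − 66.9317)²/66.9317 = 4.8776
  (56 − 41.5710)²/41.5710 = 5.0082
  (77 − 73.3607)²/73.3607 = 0.1805
  (46 − 64.0683)²/64.0683 = 5.0956
χ² = 4.7939 + 0.1728 + 4.8776 + 5.0082 + 0.1805 + 5.0956 = 20.129

20.129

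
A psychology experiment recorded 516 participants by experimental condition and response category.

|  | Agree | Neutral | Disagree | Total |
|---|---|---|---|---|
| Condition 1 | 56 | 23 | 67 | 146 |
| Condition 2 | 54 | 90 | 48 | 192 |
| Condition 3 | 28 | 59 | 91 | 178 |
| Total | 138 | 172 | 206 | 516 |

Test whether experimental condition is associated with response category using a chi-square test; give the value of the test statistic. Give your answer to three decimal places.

57.278

Grand total N = 516.
Expected counts (row total × column total / N):
  Condition 1, Agree: 146×138/516 = 39.04651
  Condition 1, Neutral: 146×172/516 = 48.66667
  Condition 1, Disagree: 146×206/516 = 58.28682
  Condition 2, Agree: 192×138/516 = 51.34884
  Condition 2, Neutral: 192×172/516 = 64.00000
  Condition 2, Disagree: 192×206/516 = 76.65116
  Condition 3, Agree: 178×138/516 = 47.60465
  Condition 3, Neutral: 178×172/516 = 59.33333
  Condition 3, Disagree: 178×206/516 = 71.06202
Contributions (O − E)²/E:
  (56 − 39.04651)²/39.04651 = 7.3610
  (23 − 48.66667)²/48.66667 = 13.5365
  (67 − 58.28682)²/58.28682 = 1.3025
  (54 − 51.34884)²/51.34884 = 0.1369
  (90 − 64.00000)²/64.00000 = 10.5625
  (48 − 76.65116)²/76.65116 = 10.7094
  (28 − 47.60465)²/47.60465 = 8.0736
  (59 − 59.33333)²/59.33333 = 0.0019
  (91 − 71.06202)²/71.06202 = 5.5940
χ² = 7.3610 + 13.5365 + 1.3025 + 0.1369 + 10.5625 + 10.7094 + 8.0736 + 0.0019 + 5.5940 = 57.278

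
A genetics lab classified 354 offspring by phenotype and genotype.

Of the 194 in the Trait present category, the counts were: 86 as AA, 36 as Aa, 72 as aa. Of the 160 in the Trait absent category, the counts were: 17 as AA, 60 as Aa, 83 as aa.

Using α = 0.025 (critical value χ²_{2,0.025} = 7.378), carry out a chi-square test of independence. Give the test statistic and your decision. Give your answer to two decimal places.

Row totals: 194, 160. Column totals: 103, 96, 155. Grand total N = 354.
Expected counts (row total × column total / N):
  Trait present, AA: 194×103/354 = 56.446
  Trait present, Aa: 194×96/354 = 52.610
  Trait present, aa: 194×155/354 = 84.944
  Trait absent, AA: 160×103/354 = 46.554
  Trait absent, Aa: 160×96/354 = 43.390
  Trait absent, aa: 160×155/354 = 70.056
Contributions (O − E)²/E:
  (86 − 56.446)²/56.446 = 15.4739
  (36 − 52.610)²/52.610 = 5.2441
  (72 − 84.944)²/84.944 = 1.9724
  (17 − 46.554)²/46.554 = 18.7618
  (60 − 43.390)²/43.390 = 6.3584
  (83 − 70.056)²/70.056 = 2.3916
χ² = 15.4739 + 5.2441 + 1.9724 + 18.7618 + 6.3584 + 2.3916 = 50.20
df = (2−1)(3−1) = 2. Since 50.20 > 7.378, reject the null hypothesis of independence at α = 0.025.

50.20; reject H₀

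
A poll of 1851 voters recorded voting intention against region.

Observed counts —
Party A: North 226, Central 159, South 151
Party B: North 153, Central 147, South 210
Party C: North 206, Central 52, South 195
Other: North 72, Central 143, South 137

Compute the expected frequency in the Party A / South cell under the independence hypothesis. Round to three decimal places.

200.674

Row total (Party A) = 536; column total (South) = 693; grand total N = 1851.
Expected count = (row total × column total) / N = 536 × 693 / 1851 = 200.674.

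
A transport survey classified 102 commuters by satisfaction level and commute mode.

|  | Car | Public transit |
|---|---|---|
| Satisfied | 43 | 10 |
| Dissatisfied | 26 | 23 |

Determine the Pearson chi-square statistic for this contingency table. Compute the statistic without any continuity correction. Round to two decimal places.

9.17

Row totals: 53, 49. Column totals: 69, 33. Grand total N = 102.
Expected counts (row total × column total / N):
  Satisfied, Car: 53×69/102 = 35.853
  Satisfied, Public transit: 53×33/102 = 17.147
  Dissatisfied, Car: 49×69/102 = 33.147
  Dissatisfied, Public transit: 49×33/102 = 15.853
Contributions (O − E)²/E:
  (43 − 35.853)²/35.853 = 1.4247
  (10 − 17.147)²/17.147 = 2.9789
  (26 − 33.147)²/33.147 = 1.5410
  (23 − 15.853)²/15.853 = 3.2221
χ² = 1.4247 + 2.9789 + 1.5410 + 3.2221 = 9.17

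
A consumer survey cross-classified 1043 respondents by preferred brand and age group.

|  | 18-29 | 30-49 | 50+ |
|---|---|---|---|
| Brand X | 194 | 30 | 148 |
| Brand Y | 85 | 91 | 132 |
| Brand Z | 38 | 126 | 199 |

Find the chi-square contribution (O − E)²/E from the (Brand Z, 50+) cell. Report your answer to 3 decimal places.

6.255

Row total (Brand Z) = 363; column total (50+) = 479; N = 1043.
Expected count E = 363 × 479 / 1043 = 166.7085.
Contribution = (O − E)²/E = (199 − 166.7085)² / 166.7085 = 6.255.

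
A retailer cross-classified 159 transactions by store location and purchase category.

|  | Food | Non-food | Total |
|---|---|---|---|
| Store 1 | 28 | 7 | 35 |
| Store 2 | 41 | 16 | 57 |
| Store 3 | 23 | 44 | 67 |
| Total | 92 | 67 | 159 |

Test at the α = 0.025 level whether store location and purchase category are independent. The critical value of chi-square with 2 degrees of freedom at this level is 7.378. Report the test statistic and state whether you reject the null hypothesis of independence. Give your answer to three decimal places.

26.881; reject H₀

Grand total N = 159.
Expected counts (row total × column total / N):
  Store 1, Food: 35×92/159 = 20.2516
  Store 1, Non-food: 35×67/159 = 14.7484
  Store 2, Food: 57×92/159 = 32.9811
  Store 2, Non-food: 57×67/159 = 24.0189
  Store 3, Food: 67×92/159 = 38.7673
  Store 3, Non-food: 67×67/159 = 28.2327
Contributions (O − E)²/E:
  (28 − 20.2516)²/20.2516 = 2.9646
  (7 − 14.7484)²/14.7484 = 4.0708
  (41 − 32.9811)²/32.9811 = 1.9497
  (16 − 24.0189)²/24.0189 = 2.6772
  (23 − 38.7673)²/38.7673 = 6.4128
  (44 − 28.2327)²/28.2327 = 8.8057
χ² = 2.9646 + 4.0708 + 1.9497 + 2.6772 + 6.4128 + 8.8057 = 26.881
df = (3−1)(2−1) = 2. Since 26.881 > 7.378, reject the null hypothesis of independence at α = 0.025.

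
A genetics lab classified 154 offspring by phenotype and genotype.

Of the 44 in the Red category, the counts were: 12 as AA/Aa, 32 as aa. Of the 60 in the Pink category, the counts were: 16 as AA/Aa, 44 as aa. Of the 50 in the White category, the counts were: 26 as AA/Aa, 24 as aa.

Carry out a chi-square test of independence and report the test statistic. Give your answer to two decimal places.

Row totals: 44, 60, 50. Column totals: 54, 100. Grand total N = 154.
Expected counts (row total × column total / N):
  Red, AA/Aa: 44×54/154 = 15.429
  Red, aa: 44×100/154 = 28.571
  Pink, AA/Aa: 60×54/154 = 21.039
  Pink, aa: 60×100/154 = 38.961
  White, AA/Aa: 50×54/154 = 17.532
  White, aa: 50×100/154 = 32.468
Contributions (O − E)²/E:
  (12 − 15.429)²/15.429 = 0.7621
  (32 − 28.571)²/28.571 = 0.4115
  (16 − 21.039)²/21.039 = 1.2069
  (44 − 38.961)²/38.961 = 0.6517
  (26 − 17.532)²/17.532 = 4.0901
  (24 − 32.468)²/32.468 = 2.2085
χ² = 0.7621 + 0.4115 + 1.2069 + 0.6517 + 4.0901 + 2.2085 = 9.33

9.33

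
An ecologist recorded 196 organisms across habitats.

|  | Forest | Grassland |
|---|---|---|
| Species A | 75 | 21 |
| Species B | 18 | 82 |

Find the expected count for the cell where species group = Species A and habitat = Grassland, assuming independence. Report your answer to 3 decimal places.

Row total (Species A) = 96; column total (Grassland) = 103; grand total N = 196.
Expected count = (row total × column total) / N = 96 × 103 / 196 = 50.449.

50.449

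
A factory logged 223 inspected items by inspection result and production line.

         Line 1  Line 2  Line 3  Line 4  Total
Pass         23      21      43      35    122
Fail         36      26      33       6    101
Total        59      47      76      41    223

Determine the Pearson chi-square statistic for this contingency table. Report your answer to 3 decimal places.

Grand total N = 223.
Expected counts (row total × column total / N):
  Pass, Line 1: 122×59/223 = 32.2780
  Pass, Line 2: 122×47/223 = 25.7130
  Pass, Line 3: 122×76/223 = 41.5785
  Pass, Line 4: 122×41/223 = 22.4305
  Fail, Line 1: 101×59/223 = 26.7220
  Fail, Line 2: 101×47/223 = 21.2870
  Fail, Line 3: 101×76/223 = 34.4215
  Fail, Line 4: 101×41/223 = 18.5695
Contributions (O − E)²/E:
  (23 − 32.2780)²/32.2780 = 2.6669
  (21 − 25.7130)²/25.7130 = 0.8639
  (43 − 41.5785)²/41.5785 = 0.0486
  (35 − 22.4305)²/22.4305 = 7.0436
  (36 − 26.7220)²/26.7220 = 3.2214
  (26 − 21.2870)²/21.2870 = 1.0435
  (33 − 34.4215)²/34.4215 = 0.0587
  (6 − 18.5695)²/18.5695 = 8.5082
χ² = 2.6669 + 0.8639 + 0.0486 + 7.0436 + 3.2214 + 1.0435 + 0.0587 + 8.5082 = 23.455

23.455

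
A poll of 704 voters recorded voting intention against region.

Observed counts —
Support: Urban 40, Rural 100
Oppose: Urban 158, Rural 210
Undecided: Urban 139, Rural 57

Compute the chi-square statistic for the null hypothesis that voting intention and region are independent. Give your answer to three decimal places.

66.210

Row totals: 140, 368, 196. Column totals: 337, 367. Grand total N = 704.
Expected counts (row total × column total / N):
  Support, Urban: 140×337/704 = 67.0170
  Support, Rural: 140×367/704 = 72.9830
  Oppose, Urban: 368×337/704 = 176.1591
  Oppose, Rural: 368×367/704 = 191.8409
  Undecided, Urban: 196×337/704 = 93.8239
  Undecided, Rural: 196×367/704 = 102.1761
Contributions (O − E)²/E:
  (40 − 67.0170)²/67.0170 = 10.8915
  (100 − 72.9830)²/72.9830 = 10.0012
  (158 − 176.1591)²/176.1591 = 1.8719
  (210 − 191.8409)²/191.8409 = 1.7189
  (139 − 93.8239)²/93.8239 = 21.7522
  (57 − 102.1761)²/102.1761 = 19.9741
χ² = 10.8915 + 10.0012 + 1.8719 + 1.7189 + 21.7522 + 19.9741 = 66.210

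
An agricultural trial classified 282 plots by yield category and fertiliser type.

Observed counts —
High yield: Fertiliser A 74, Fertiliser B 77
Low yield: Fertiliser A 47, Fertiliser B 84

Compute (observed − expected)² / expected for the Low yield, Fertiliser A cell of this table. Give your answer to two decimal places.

1.51

Row total (Low yield) = 131; column total (Fertiliser A) = 121; N = 282.
Expected count E = 131 × 121 / 282 = 56.209.
Contribution = (O − E)²/E = (47 − 56.209)² / 56.209 = 1.51.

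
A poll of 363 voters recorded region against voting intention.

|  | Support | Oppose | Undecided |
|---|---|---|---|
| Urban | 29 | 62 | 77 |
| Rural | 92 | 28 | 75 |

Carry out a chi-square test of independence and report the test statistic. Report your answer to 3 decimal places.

Row totals: 168, 195. Column totals: 121, 90, 152. Grand total N = 363.
Expected counts (row total × column total / N):
  Urban, Support: 168×121/363 = 56.0000
  Urban, Oppose: 168×90/363 = 41.6529
  Urban, Undecided: 168×152/363 = 70.3471
  Rural, Support: 195×121/363 = 65.0000
  Rural, Oppose: 195×90/363 = 48.3471
  Rural, Undecided: 195×152/363 = 81.6529
Contributions (O − E)²/E:
  (29 − 56.0000)²/56.0000 = 13.0179
  (62 − 41.6529)²/41.6529 = 9.9394
  (77 − 70.3471)²/70.3471 = 0.6292
  (92 − 65.0000)²/65.0000 = 11.2154
  (28 − 48.3471)²/48.3471 = 8.5632
  (75 − 81.6529)²/81.6529 = 0.5421
χ² = 13.0179 + 9.9394 + 0.6292 + 11.2154 + 8.5632 + 0.5421 = 43.907

43.907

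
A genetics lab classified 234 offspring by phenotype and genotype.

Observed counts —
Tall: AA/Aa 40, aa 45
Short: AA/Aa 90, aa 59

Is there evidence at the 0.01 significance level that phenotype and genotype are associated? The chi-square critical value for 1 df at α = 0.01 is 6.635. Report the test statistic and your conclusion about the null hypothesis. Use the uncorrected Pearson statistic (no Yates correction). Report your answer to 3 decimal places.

Row totals: 85, 149. Column totals: 130, 104. Grand total N = 234.
Expected counts (row total × column total / N):
  Tall, AA/Aa: 85×130/234 = 47.2222
  Tall, aa: 85×104/234 = 37.7778
  Short, AA/Aa: 149×130/234 = 82.7778
  Short, aa: 149×104/234 = 66.2222
Contributions (O − E)²/E:
  (40 − 47.2222)²/47.2222 = 1.1046
  (45 − 37.7778)²/37.7778 = 1.3807
  (90 − 82.7778)²/82.7778 = 0.6301
  (59 − 66.2222)²/66.2222 = 0.7877
χ² = 1.1046 + 1.3807 + 0.6301 + 0.7877 = 3.903
df = (2−1)(2−1) = 1. Since 3.903 < 6.635, fail to reject the null hypothesis of independence at α = 0.01.

3.903; fail to reject H₀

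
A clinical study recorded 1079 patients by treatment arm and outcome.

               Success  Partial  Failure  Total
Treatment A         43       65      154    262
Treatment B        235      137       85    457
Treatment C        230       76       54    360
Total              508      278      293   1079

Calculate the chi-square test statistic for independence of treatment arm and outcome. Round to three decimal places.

210.435

Grand total N = 1079.
Expected counts (row total × column total / N):
  Treatment A, Success: 262×508/1079 = 123.3513
  Treatment A, Partial: 262×278/1079 = 67.5032
  Treatment A, Failure: 262×293/1079 = 71.1455
  Treatment B, Success: 457×508/1079 = 215.1585
  Treatment B, Partial: 457×278/1079 = 117.7442
  Treatment B, Failure: 457×293/1079 = 124.0973
  Treatment C, Success: 360×508/1079 = 169.4903
  Treatment C, Partial: 360×278/1079 = 92.7525
  Treatment C, Failure: 360×293/1079 = 97.7572
Contributions (O − E)²/E:
  (43 − 123.3513)²/123.3513 = 52.3410
  (65 − 67.5032)²/67.5032 = 0.0928
  (154 − 71.1455)²/71.1455 = 96.4905
  (235 − 215.1585)²/215.1585 = 1.8297
  (137 − 117.7442)²/117.7442 = 3.1491
  (85 − 124.0973)²/124.0973 = 12.3177
  (230 − 169.4903)²/169.4903 = 21.6026
  (76 − 92.7525)²/92.7525 = 3.0258
  (54 − 97.7572)²/97.7572 = 19.5862
χ² = 52.3410 + 0.0928 + 96.4905 + 1.8297 + 3.1491 + 12.3177 + 21.6026 + 3.0258 + 19.5862 = 210.435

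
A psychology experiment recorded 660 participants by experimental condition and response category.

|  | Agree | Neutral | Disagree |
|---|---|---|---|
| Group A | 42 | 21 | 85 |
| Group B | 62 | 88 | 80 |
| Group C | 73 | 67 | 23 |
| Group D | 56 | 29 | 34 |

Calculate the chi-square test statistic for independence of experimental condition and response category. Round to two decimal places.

Row totals: 148, 230, 163, 119. Column totals: 233, 205, 222. Grand total N = 660.
Expected counts (row total × column total / N):
  Group A, Agree: 148×233/660 = 52.2485
  Group A, Neutral: 148×205/660 = 45.9697
  Group A, Disagree: 148×222/660 = 49.7818
  Group B, Agree: 230×233/660 = 81.1970
  Group B, Neutral: 230×205/660 = 71.4394
  Group B, Disagree: 230×222/660 = 77.3636
  Group C, Agree: 163×233/660 = 57.5439
  Group C, Neutral: 163×205/660 = 50.6288
  Group C, Disagree: 163×222/660 = 54.8273
  Group D, Agree: 119×233/660 = 42.0106
  Group D, Neutral: 119×205/660 = 36.9621
  Group D, Disagree: 119×222/660 = 40.0273
Contributions (O − E)²/E:
  (42 − 52.2485)²/52.2485 = 2.0102
  (21 − 45.9697)²/45.9697 = 13.5630
  (85 − 49.7818)²/49.7818 = 24.9152
  (62 − 81.1970)²/81.1970 = 4.5387
  (88 − 71.4394)²/71.4394 = 3.8390
  (80 − 77.3636)²/77.3636 = 0.0898
  (73 − 57.5439)²/57.5439 = 4.1515
  (67 − 50.6288)²/50.6288 = 5.2937
  (23 − 54.8273)²/54.8273 = 18.4758
  (56 − 42.0106)²/42.0106 = 4.6584
  (29 − 36.9621)²/36.9621 = 1.7151
  (34 − 40.0273)²/40.0273 = 0.9076
χ² = 2.0102 + 13.5630 + 24.9152 + 4.5387 + 3.8390 + 0.0898 + 4.1515 + 5.2937 + 18.4758 + 4.6584 + 1.7151 + 0.9076 = 84.16

84.16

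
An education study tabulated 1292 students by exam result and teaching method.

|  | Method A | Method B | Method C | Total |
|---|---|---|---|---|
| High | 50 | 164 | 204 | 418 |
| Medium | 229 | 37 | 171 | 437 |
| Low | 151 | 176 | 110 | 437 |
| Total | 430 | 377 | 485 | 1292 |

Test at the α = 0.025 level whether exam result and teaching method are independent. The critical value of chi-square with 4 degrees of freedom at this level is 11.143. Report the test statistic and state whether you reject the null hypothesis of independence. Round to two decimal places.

Grand total N = 1292.
Expected counts (row total × column total / N):
  High, Method A: 418×430/1292 = 139.118
  High, Method B: 418×377/1292 = 121.971
  High, Method C: 418×485/1292 = 156.912
  Medium, Method A: 437×430/1292 = 145.441
  Medium, Method B: 437×377/1292 = 127.515
  Medium, Method C: 437×485/1292 = 164.044
  Low, Method A: 437×430/1292 = 145.441
  Low, Method B: 437×377/1292 = 127.515
  Low, Method C: 437×485/1292 = 164.044
Contributions (O − E)²/E:
  (50 − 139.118)²/139.118 = 57.0884
  (164 − 121.971)²/121.971 = 14.4824
  (204 − 156.912)²/156.912 = 14.1307
  (229 − 145.441)²/145.441 = 48.0065
  (37 − 127.515)²/127.515 = 64.2510
  (171 − 164.044)²/164.044 = 0.2950
  (151 − 145.441)²/145.441 = 0.2125
  (176 − 127.515)²/127.515 = 18.4354
  (110 − 164.044)²/164.044 = 17.8047
χ² = 57.0884 + 14.4824 + 14.1307 + 48.0065 + 64.2510 + 0.2950 + 0.2125 + 18.4354 + 17.8047 = 234.71
df = (3−1)(3−1) = 4. Since 234.71 > 11.143, reject the null hypothesis of independence at α = 0.025.

234.71; reject H₀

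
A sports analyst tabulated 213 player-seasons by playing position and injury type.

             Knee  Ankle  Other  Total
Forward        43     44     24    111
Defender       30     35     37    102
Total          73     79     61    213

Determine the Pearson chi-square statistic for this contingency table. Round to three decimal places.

5.741

Grand total N = 213.
Expected counts (row total × column total / N):
  Forward, Knee: 111×73/213 = 38.0423
  Forward, Ankle: 111×79/213 = 41.1690
  Forward, Other: 111×61/213 = 31.7887
  Defender, Knee: 102×73/213 = 34.9577
  Defender, Ankle: 102×79/213 = 37.8310
  Defender, Other: 102×61/213 = 29.2113
Contributions (O − E)²/E:
  (43 − 38.0423)²/38.0423 = 0.6461
  (44 − 41.1690)²/41.1690 = 0.1947
  (24 − 31.7887)²/31.7887 = 1.9083
  (30 − 34.9577)²/34.9577 = 0.7031
  (35 − 37.8310)²/37.8310 = 0.2119
  (37 − 29.2113)²/29.2113 = 2.0767
χ² = 0.6461 + 0.1947 + 1.9083 + 0.7031 + 0.2119 + 2.0767 = 5.741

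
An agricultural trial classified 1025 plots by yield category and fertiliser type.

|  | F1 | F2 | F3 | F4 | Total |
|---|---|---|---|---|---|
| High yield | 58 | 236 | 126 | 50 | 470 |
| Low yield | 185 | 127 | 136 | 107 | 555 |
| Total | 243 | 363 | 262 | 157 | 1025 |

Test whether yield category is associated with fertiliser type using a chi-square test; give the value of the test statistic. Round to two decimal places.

113.92

Grand total N = 1025.
Expected counts (row total × column total / N):
  High yield, F1: 470×243/1025 = 111.42439
  High yield, F2: 470×363/1025 = 166.44878
  High yield, F3: 470×262/1025 = 120.13659
  High yield, F4: 470×157/1025 = 71.99024
  Low yield, F1: 555×243/1025 = 131.57561
  Low yield, F2: 555×363/1025 = 196.55122
  Low yield, F3: 555×262/1025 = 141.86341
  Low yield, F4: 555×157/1025 = 85.00976
Contributions (O − E)²/E:
  (58 − 111.42439)²/111.42439 = 25.6153
  (236 − 166.44878)²/166.44878 = 29.0622
  (126 − 120.13659)²/120.13659 = 0.2862
  (50 − 71.99024)²/71.99024 = 6.7172
  (185 − 131.57561)²/131.57561 = 21.6922
  (127 − 196.55122)²/196.55122 = 24.6113
  (136 − 141.86341)²/141.86341 = 0.2423
  (107 − 85.00976)²/85.00976 = 5.6884
χ² = 25.6153 + 29.0622 + 0.2862 + 6.7172 + 21.6922 + 24.6113 + 0.2423 + 5.6884 = 113.92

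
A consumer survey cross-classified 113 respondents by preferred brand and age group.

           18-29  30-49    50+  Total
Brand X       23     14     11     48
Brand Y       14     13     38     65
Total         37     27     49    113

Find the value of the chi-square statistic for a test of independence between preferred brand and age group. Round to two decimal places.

14.88

Grand total N = 113.
Expected counts (row total × column total / N):
  Brand X, 18-29: 48×37/113 = 15.7168
  Brand X, 30-49: 48×27/113 = 11.4690
  Brand X, 50+: 48×49/113 = 20.8142
  Brand Y, 18-29: 65×37/113 = 21.2832
  Brand Y, 30-49: 65×27/113 = 15.5310
  Brand Y, 50+: 65×49/113 = 28.1858
Contributions (O − E)²/E:
  (23 − 15.7168)²/15.7168 = 3.3751
  (14 − 11.4690)²/11.4690 = 0.5585
  (11 − 20.8142)²/20.8142 = 4.6275
  (14 − 21.2832)²/21.2832 = 2.4923
  (13 − 15.5310)²/15.5310 = 0.4125
  (38 − 28.1858)²/28.1858 = 3.4173
χ² = 3.3751 + 0.5585 + 4.6275 + 2.4923 + 0.4125 + 3.4173 = 14.88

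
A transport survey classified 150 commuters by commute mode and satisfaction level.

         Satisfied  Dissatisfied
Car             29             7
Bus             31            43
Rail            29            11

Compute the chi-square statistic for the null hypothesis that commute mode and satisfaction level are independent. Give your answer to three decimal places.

18.923

Row totals: 36, 74, 40. Column totals: 89, 61. Grand total N = 150.
Expected counts (row total × column total / N):
  Car, Satisfied: 36×89/150 = 21.3600
  Car, Dissatisfied: 36×61/150 = 14.6400
  Bus, Satisfied: 74×89/150 = 43.9067
  Bus, Dissatisfied: 74×61/150 = 30.0933
  Rail, Satisfied: 40×89/150 = 23.7333
  Rail, Dissatisfied: 40×61/150 = 16.2667
Contributions (O − E)²/E:
  (29 − 21.3600)²/21.3600 = 2.7327
  (7 − 14.6400)²/14.6400 = 3.9870
  (31 − 43.9067)²/43.9067 = 3.7940
  (43 − 30.0933)²/30.0933 = 5.5355
  (29 − 23.7333)²/23.7333 = 1.1687
  (11 − 16.2667)²/16.2667 = 1.7052
χ² = 2.7327 + 3.9870 + 3.7940 + 5.5355 + 1.1687 + 1.7052 = 18.923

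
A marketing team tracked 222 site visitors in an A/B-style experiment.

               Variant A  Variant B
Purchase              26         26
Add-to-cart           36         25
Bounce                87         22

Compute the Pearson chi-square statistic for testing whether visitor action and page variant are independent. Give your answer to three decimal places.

16.682

Row totals: 52, 61, 109. Column totals: 149, 73. Grand total N = 222.
Expected counts (row total × column total / N):
  Purchase, Variant A: 52×149/222 = 34.9009
  Purchase, Variant B: 52×73/222 = 17.0991
  Add-to-cart, Variant A: 61×149/222 = 40.9414
  Add-to-cart, Variant B: 61×73/222 = 20.0586
  Bounce, Variant A: 109×149/222 = 73.1577
  Bounce, Variant B: 109×73/222 = 35.8423
Contributions (O − E)²/E:
  (26 − 34.9009)²/34.9009 = 2.2700
  (26 − 17.0991)²/17.0991 = 4.6333
  (36 − 40.9414)²/40.9414 = 0.5964
  (25 − 20.0586)²/20.0586 = 1.2173
  (87 − 73.1577)²/73.1577 = 2.6191
  (22 − 35.8423)²/35.8423 = 5.3459
χ² = 2.2700 + 4.6333 + 0.5964 + 1.2173 + 2.6191 + 5.3459 = 16.682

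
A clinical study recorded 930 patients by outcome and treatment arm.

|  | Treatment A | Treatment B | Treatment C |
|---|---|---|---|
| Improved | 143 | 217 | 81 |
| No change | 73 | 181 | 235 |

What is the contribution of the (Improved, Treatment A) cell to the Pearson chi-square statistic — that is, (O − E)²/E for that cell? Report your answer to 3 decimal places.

Row total (Improved) = 441; column total (Treatment A) = 216; N = 930.
Expected count E = 441 × 216 / 930 = 102.4258.
Contribution = (O − E)²/E = (143 − 102.4258)² / 102.4258 = 16.073.

16.073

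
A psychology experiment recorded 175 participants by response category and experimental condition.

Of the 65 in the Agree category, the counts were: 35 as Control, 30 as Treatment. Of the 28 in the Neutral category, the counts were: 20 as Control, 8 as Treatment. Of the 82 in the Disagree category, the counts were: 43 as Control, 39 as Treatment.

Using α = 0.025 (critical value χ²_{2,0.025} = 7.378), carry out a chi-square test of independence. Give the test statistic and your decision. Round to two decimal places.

Row totals: 65, 28, 82. Column totals: 98, 77. Grand total N = 175.
Expected counts (row total × column total / N):
  Agree, Control: 65×98/175 = 36.400
  Agree, Treatment: 65×77/175 = 28.600
  Neutral, Control: 28×98/175 = 15.680
  Neutral, Treatment: 28×77/175 = 12.320
  Disagree, Control: 82×98/175 = 45.920
  Disagree, Treatment: 82×77/175 = 36.080
Contributions (O − E)²/E:
  (35 − 36.400)²/36.400 = 0.0538
  (30 − 28.600)²/28.600 = 0.0685
  (20 − 15.680)²/15.680 = 1.1902
  (8 − 12.320)²/12.320 = 1.5148
  (43 − 45.920)²/45.920 = 0.1857
  (39 − 36.080)²/36.080 = 0.2363
χ² = 0.0538 + 0.0685 + 1.1902 + 1.5148 + 0.1857 + 0.2363 = 3.25
df = (3−1)(2−1) = 2. Since 3.25 < 7.378, fail to reject the null hypothesis of independence at α = 0.025.

3.25; fail to reject H₀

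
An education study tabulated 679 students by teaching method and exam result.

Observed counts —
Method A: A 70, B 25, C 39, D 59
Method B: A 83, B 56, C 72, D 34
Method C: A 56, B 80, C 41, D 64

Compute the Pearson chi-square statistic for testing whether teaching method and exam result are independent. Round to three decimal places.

49.543

Row totals: 193, 245, 241. Column totals: 209, 161, 152, 157. Grand total N = 679.
Expected counts (row total × column total / N):
  Method A, A: 193×209/679 = 59.4065
  Method A, B: 193×161/679 = 45.7629
  Method A, C: 193×152/679 = 43.2047
  Method A, D: 193×157/679 = 44.6259
  Method B, A: 245×209/679 = 75.4124
  Method B, B: 245×161/679 = 58.0928
  Method B, C: 245×152/679 = 54.8454
  Method B, D: 245×157/679 = 56.6495
  Method C, A: 241×209/679 = 74.1811
  Method C, B: 241×161/679 = 57.1443
  Method C, C: 241×152/679 = 53.9499
  Method C, D: 241×157/679 = 55.7246
Contributions (O − E)²/E:
  (70 − 59.4065)²/59.4065 = 1.8891
  (25 − 45.7629)²/45.7629 = 9.4203
  (39 − 43.2047)²/43.2047 = 0.4092
  (59 − 44.6259)²/44.6259 = 4.6299
  (83 − 75.4124)²/75.4124 = 0.7634
  (56 − 58.0928)²/58.0928 = 0.0754
  (72 − 54.8454)²/54.8454 = 5.3656
  (34 − 56.6495)²/56.6495 = 9.0557
  (56 − 74.1811)²/74.1811 = 4.4560
  (80 − 57.1443)²/57.1443 = 9.1415
  (41 − 53.9499)²/53.9499 = 3.1084
  (64 − 55.7246)²/55.7246 = 1.2289
χ² = 1.8891 + 9.4203 + 0.4092 + 4.6299 + 0.7634 + 0.0754 + 5.3656 + 9.0557 + 4.4560 + 9.1415 + 3.1084 + 1.2289 = 49.543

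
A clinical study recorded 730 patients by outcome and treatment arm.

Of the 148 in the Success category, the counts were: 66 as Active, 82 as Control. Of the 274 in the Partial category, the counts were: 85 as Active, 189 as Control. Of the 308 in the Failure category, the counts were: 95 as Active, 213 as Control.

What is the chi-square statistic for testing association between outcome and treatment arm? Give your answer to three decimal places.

Row totals: 148, 274, 308. Column totals: 246, 484. Grand total N = 730.
Expected counts (row total × column total / N):
  Success, Active: 148×246/730 = 49.8740
  Success, Control: 148×484/730 = 98.1260
  Partial, Active: 274×246/730 = 92.3342
  Partial, Control: 274×484/730 = 181.6658
  Failure, Active: 308×246/730 = 103.7918
  Failure, Control: 308×484/730 = 204.2082
Contributions (O − E)²/E:
  (66 − 49.8740)²/49.8740 = 5.2141
  (82 − 98.1260)²/98.1260 = 2.6501
  (85 − 92.3342)²/92.3342 = 0.5826
  (189 − 181.6658)²/181.6658 = 0.2961
  (95 − 103.7918)²/103.7918 = 0.7447
  (213 − 204.2082)²/204.2082 = 0.3785
χ² = 5.2141 + 2.6501 + 0.5826 + 0.2961 + 0.7447 + 0.3785 = 9.866

9.866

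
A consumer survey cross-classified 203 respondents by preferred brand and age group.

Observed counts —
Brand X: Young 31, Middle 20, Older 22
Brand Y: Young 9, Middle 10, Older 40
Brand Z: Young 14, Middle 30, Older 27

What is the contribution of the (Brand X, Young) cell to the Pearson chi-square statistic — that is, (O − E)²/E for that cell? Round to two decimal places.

6.91

Row total (Brand X) = 73; column total (Young) = 54; N = 203.
Expected count E = 73 × 54 / 203 = 19.419.
Contribution = (O − E)²/E = (31 − 19.419)² / 19.419 = 6.91.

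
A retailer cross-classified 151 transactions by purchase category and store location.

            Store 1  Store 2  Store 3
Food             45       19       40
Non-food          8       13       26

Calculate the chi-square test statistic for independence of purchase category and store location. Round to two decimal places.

9.81

Row totals: 104, 47. Column totals: 53, 32, 66. Grand total N = 151.
Expected counts (row total × column total / N):
  Food, Store 1: 104×53/151 = 36.503
  Food, Store 2: 104×32/151 = 22.040
  Food, Store 3: 104×66/151 = 45.457
  Non-food, Store 1: 47×53/151 = 16.497
  Non-food, Store 2: 47×32/151 = 9.960
  Non-food, Store 3: 47×66/151 = 20.543
Contributions (O − E)²/E:
  (45 − 36.503)²/36.503 = 1.9779
  (19 − 22.040)²/22.040 = 0.4193
  (40 − 45.457)²/45.457 = 0.6551
  (8 − 16.497)²/16.497 = 4.3765
  (13 − 9.960)²/9.960 = 0.9279
  (26 − 20.543)²/20.543 = 1.4496
χ² = 1.9779 + 0.4193 + 0.6551 + 4.3765 + 0.9279 + 1.4496 = 9.81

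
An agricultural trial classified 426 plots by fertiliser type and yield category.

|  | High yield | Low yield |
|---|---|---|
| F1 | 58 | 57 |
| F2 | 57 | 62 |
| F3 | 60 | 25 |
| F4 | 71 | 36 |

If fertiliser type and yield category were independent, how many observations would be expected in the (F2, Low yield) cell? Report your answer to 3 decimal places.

50.282

Row total (F2) = 119; column total (Low yield) = 180; grand total N = 426.
Expected count = (row total × column total) / N = 119 × 180 / 426 = 50.282.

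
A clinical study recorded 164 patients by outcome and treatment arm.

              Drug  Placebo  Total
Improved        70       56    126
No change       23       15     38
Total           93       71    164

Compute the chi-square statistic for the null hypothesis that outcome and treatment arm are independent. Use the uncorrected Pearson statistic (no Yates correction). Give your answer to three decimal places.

0.294

Grand total N = 164.
Expected counts (row total × column total / N):
  Improved, Drug: 126×93/164 = 71.4512
  Improved, Placebo: 126×71/164 = 54.5488
  No change, Drug: 38×93/164 = 21.5488
  No change, Placebo: 38×71/164 = 16.4512
Contributions (O − E)²/E:
  (70 − 71.4512)²/71.4512 = 0.0295
  (56 − 54.5488)²/54.5488 = 0.0386
  (23 − 21.5488)²/21.5488 = 0.0977
  (15 − 16.4512)²/16.4512 = 0.1280
χ² = 0.0295 + 0.0386 + 0.0977 + 0.1280 = 0.294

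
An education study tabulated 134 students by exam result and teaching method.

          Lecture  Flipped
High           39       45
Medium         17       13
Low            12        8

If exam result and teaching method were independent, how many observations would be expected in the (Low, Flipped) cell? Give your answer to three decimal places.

9.851

Row total (Low) = 20; column total (Flipped) = 66; grand total N = 134.
Expected count = (row total × column total) / N = 20 × 66 / 134 = 9.851.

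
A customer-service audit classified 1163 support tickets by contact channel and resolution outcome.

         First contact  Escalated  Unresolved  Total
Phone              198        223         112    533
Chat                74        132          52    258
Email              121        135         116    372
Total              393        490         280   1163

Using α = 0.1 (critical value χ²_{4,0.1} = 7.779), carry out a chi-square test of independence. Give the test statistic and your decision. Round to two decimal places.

23.49; reject H₀

Grand total N = 1163.
Expected counts (row total × column total / N):
  Phone, First contact: 533×393/1163 = 180.111
  Phone, Escalated: 533×490/1163 = 224.566
  Phone, Unresolved: 533×280/1163 = 128.323
  Chat, First contact: 258×393/1163 = 87.183
  Chat, Escalated: 258×490/1163 = 108.702
  Chat, Unresolved: 258×280/1163 = 62.115
  Email, First contact: 372×393/1163 = 125.706
  Email, Escalated: 372×490/1163 = 156.733
  Email, Unresolved: 372×280/1163 = 89.561
Contributions (O − E)²/E:
  (198 − 180.111)²/180.111 = 1.7768
  (223 − 224.566)²/224.566 = 0.0109
  (112 − 128.323)²/128.323 = 2.0763
  (74 − 87.183)²/87.183 = 1.9934
  (132 − 108.702)²/108.702 = 4.9934
  (52 − 62.115)²/62.115 = 1.6472
  (121 − 125.706)²/125.706 = 0.1762
  (135 − 156.733)²/156.733 = 3.0136
  (116 − 89.561)²/89.561 = 7.8050
χ² = 1.7768 + 0.0109 + 2.0763 + 1.9934 + 4.9934 + 1.6472 + 0.1762 + 3.0136 + 7.8050 = 23.49
df = (3−1)(3−1) = 4. Since 23.49 > 7.779, reject the null hypothesis of independence at α = 0.1.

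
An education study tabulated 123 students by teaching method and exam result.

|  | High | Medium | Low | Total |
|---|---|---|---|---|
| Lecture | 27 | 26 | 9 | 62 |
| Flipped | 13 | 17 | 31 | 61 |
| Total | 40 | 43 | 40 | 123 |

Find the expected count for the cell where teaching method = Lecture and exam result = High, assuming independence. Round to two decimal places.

Row total (Lecture) = 62; column total (High) = 40; grand total N = 123.
Expected count = (row total × column total) / N = 62 × 40 / 123 = 20.16.

20.16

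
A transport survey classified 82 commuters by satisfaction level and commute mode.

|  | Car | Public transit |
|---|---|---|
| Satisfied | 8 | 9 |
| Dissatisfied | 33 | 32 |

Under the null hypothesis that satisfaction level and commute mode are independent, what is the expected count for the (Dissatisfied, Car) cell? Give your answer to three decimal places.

Row total (Dissatisfied) = 65; column total (Car) = 41; grand total N = 82.
Expected count = (row total × column total) / N = 65 × 41 / 82 = 32.500.

32.500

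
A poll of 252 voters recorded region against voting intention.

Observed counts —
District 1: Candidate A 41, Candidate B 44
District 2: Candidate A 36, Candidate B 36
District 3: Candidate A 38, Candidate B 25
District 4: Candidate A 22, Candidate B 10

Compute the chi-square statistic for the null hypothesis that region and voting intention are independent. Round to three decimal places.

Row totals: 85, 72, 63, 32. Column totals: 137, 115. Grand total N = 252.
Expected counts (row total × column total / N):
  District 1, Candidate A: 85×137/252 = 46.2103
  District 1, Candidate B: 85×115/252 = 38.7897
  District 2, Candidate A: 72×137/252 = 39.1429
  District 2, Candidate B: 72×115/252 = 32.8571
  District 3, Candidate A: 63×137/252 = 34.2500
  District 3, Candidate B: 63×115/252 = 28.7500
  District 4, Candidate A: 32×137/252 = 17.3968
  District 4, Candidate B: 32×115/252 = 14.6032
Contributions (O − E)²/E:
  (41 − 46.2103)²/46.2103 = 0.5875
  (44 − 38.7897)²/38.7897 = 0.6999
  (36 − 39.1429)²/39.1429 = 0.2524
  (36 − 32.8571)²/32.8571 = 0.3006
  (38 − 34.2500)²/34.2500 = 0.4106
  (25 − 28.7500)²/28.7500 = 0.4891
  (22 − 17.3968)²/17.3968 = 1.2180
  (10 − 14.6032)²/14.6032 = 1.4510
χ² = 0.5875 + 0.6999 + 0.2524 + 0.3006 + 0.4106 + 0.4891 + 1.2180 + 1.4510 = 5.409

5.409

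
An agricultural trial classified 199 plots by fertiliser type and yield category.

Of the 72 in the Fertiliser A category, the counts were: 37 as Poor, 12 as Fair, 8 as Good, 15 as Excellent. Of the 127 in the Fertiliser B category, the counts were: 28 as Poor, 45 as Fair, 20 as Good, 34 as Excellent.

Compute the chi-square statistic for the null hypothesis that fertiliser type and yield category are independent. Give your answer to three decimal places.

19.121

Row totals: 72, 127. Column totals: 65, 57, 28, 49. Grand total N = 199.
Expected counts (row total × column total / N):
  Fertiliser A, Poor: 72×65/199 = 23.5176
  Fertiliser A, Fair: 72×57/199 = 20.6231
  Fertiliser A, Good: 72×28/199 = 10.1307
  Fertiliser A, Excellent: 72×49/199 = 17.7286
  Fertiliser B, Poor: 127×65/199 = 41.4824
  Fertiliser B, Fair: 127×57/199 = 36.3769
  Fertiliser B, Good: 127×28/199 = 17.8693
  Fertiliser B, Excellent: 127×49/199 = 31.2714
Contributions (O − E)²/E:
  (37 − 23.5176)²/23.5176 = 7.7293
  (12 − 20.6231)²/20.6231 = 3.6056
  (8 − 10.1307)²/10.1307 = 0.4481
  (15 − 17.7286)²/17.7286 = 0.4200
  (28 − 41.4824)²/41.4824 = 4.3820
  (45 − 36.3769)²/36.3769 = 2.0441
  (20 − 17.8693)²/17.8693 = 0.2541
  (34 − 31.2714)²/31.2714 = 0.2381
χ² = 7.7293 + 3.6056 + 0.4481 + 0.4200 + 4.3820 + 2.0441 + 0.2541 + 0.2381 = 19.121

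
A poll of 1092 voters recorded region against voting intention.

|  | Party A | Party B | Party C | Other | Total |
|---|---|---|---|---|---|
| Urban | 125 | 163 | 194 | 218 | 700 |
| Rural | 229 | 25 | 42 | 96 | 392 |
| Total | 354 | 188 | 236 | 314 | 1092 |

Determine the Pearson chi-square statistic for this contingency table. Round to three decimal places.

206.725

Grand total N = 1092.
Expected counts (row total × column total / N):
  Urban, Party A: 700×354/1092 = 226.9231
  Urban, Party B: 700×188/1092 = 120.5128
  Urban, Party C: 700×236/1092 = 151.2821
  Urban, Other: 700×314/1092 = 201.2821
  Rural, Party A: 392×354/1092 = 127.0769
  Rural, Party B: 392×188/1092 = 67.4872
  Rural, Party C: 392×236/1092 = 84.7179
  Rural, Other: 392×314/1092 = 112.7179
Contributions (O − E)²/E:
  (125 − 226.9231)²/226.9231 = 45.7790
  (163 − 120.5128)²/120.5128 = 14.9790
  (194 − 151.2821)²/151.2821 = 12.0624
  (218 − 201.2821)²/201.2821 = 1.3885
  (229 − 127.0769)²/127.0769 = 81.7483
  (25 − 67.4872)²/67.4872 = 26.7482
  (42 − 84.7179)²/84.7179 = 21.5399
  (96 − 112.7179)²/112.7179 = 2.4795
χ² = 45.7790 + 14.9790 + 12.0624 + 1.3885 + 81.7483 + 26.7482 + 21.5399 + 2.4795 = 206.725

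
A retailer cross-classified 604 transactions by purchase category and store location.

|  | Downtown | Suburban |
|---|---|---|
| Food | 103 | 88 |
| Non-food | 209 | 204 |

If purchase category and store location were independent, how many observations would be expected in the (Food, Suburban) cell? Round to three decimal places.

92.338

Row total (Food) = 191; column total (Suburban) = 292; grand total N = 604.
Expected count = (row total × column total) / N = 191 × 292 / 604 = 92.338.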